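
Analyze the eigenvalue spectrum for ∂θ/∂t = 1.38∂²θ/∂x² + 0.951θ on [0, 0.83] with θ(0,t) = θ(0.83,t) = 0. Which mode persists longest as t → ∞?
Eigenvalues: λₙ = 1.38n²π²/0.83² - 0.951.
First three modes:
  n=1: λ₁ = 1.38π²/0.83² - 0.951 ≈ 18.82
  n=2: λ₂ = 5.52π²/0.83² - 0.951 ≈ 78.132
  n=3: λ₃ = 12.42π²/0.83² - 0.951 ≈ 176.986
Since 1.38π²/0.83² ≈ 19.771 > 0.951, all λₙ > 0.
The n=1 mode decays slowest → dominates as t → ∞.
Asymptotic: θ ~ c₁ sin(πx/0.83) e^{-λ₁t} with decay rate λ₁ ≈ 18.82.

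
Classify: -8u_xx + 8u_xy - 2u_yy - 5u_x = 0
Parabolic (discriminant = 0).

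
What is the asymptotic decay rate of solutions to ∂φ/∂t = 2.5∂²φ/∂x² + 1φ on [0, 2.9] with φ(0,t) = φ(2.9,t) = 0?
Eigenvalues: λₙ = 2.5n²π²/2.9² - 1.
First three modes:
  n=1: λ₁ = 2.5π²/2.9² - 1 ≈ 1.934
  n=2: λ₂ = 10π²/2.9² - 1 ≈ 10.736
  n=3: λ₃ = 22.5π²/2.9² - 1 ≈ 25.405
Since 2.5π²/2.9² ≈ 2.934 > 1, all λₙ > 0.
The n=1 mode decays slowest → dominates as t → ∞.
Asymptotic: φ ~ c₁ sin(πx/2.9) e^{-λ₁t} with decay rate λ₁ ≈ 1.934.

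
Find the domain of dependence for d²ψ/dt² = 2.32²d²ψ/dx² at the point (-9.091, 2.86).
Domain of dependence: [-15.7262, -2.4558]. Signals travel at speed 2.32, so data within |x - -9.091| ≤ 2.32·2.86 = 6.6352 can reach the point.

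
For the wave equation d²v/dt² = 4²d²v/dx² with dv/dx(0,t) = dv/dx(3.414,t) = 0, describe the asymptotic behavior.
v oscillates about a mean that drifts linearly in t (generically unbounded; no decay). There is no damping, so the nonconstant modes persist as standing waves (energy conserved, no decay). But with Neumann conditions at both ends the constant mode has eigenvalue 0: the spatial mean M(t) of v satisfies M'' = 0, so M(t) = M(0) + M'(0)·t. Unless the initial velocity has zero mean (∫v_t(x,0)dx = 0), the solution grows linearly in t (unbounded, though not exponentially); if it does have zero mean, the solution stays bounded and simply oscillates.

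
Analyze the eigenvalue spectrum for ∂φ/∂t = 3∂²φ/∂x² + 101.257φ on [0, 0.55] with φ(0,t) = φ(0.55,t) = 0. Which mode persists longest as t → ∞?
Eigenvalues: λₙ = 3n²π²/0.55² - 101.257.
First three modes:
  n=1: λ₁ = 3π²/0.55² - 101.257 ≈ -3.377
  n=2: λ₂ = 12π²/0.55² - 101.257 ≈ 290.264
  n=3: λ₃ = 27π²/0.55² - 101.257 ≈ 779.666
Since 3π²/0.55² ≈ 97.88 < 101.257, λ₁ < 0.
The n=1 mode grows fastest (−λₙ is largest for n=1) → dominates.
Asymptotic: φ ~ c₁ sin(πx/0.55) e^{3.377t} (exponential growth at rate −λ₁ ≈ 3.377).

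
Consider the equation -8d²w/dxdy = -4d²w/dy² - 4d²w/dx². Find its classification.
Rewriting in standard form: 4d²w/dx² - 8d²w/dxdy + 4d²w/dy² = 0. Parabolic. (A = 4, B = -8, C = 4 gives B² - 4AC = 0.)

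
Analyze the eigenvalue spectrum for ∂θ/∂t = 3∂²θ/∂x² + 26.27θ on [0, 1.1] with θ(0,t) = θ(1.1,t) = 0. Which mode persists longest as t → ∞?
Eigenvalues: λₙ = 3n²π²/1.1² - 26.27.
First three modes:
  n=1: λ₁ = 3π²/1.1² - 26.27 ≈ -1.8
  n=2: λ₂ = 12π²/1.1² - 26.27 ≈ 71.61
  n=3: λ₃ = 27π²/1.1² - 26.27 ≈ 193.961
Since 3π²/1.1² ≈ 24.47 < 26.27, λ₁ < 0.
The n=1 mode grows fastest (−λₙ is largest for n=1) → dominates.
Asymptotic: θ ~ c₁ sin(πx/1.1) e^{1.8t} (exponential growth at rate −λ₁ ≈ 1.8).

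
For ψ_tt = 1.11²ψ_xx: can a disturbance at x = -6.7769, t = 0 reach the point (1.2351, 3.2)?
No. The domain of dependence is [-2.3169, 4.7871], and -6.7769 is outside this interval.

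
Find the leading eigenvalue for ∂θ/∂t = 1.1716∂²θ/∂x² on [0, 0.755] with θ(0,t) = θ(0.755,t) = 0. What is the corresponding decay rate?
Eigenvalues: λₙ = 1.1716n²π²/0.755².
First three modes:
  n=1: λ₁ = 1.1716π²/0.755² ≈ 20.285
  n=2: λ₂ = 4.6864π²/0.755² ≈ 81.142 (4× faster decay)
  n=3: λ₃ = 10.5444π²/0.755² ≈ 182.569 (9× faster decay)
As t → ∞, higher modes decay exponentially faster. The n=1 mode dominates: θ ~ c₁ sin(πx/0.755) e^{-λ₁t}.
Decay rate: λ₁ = 1.1716π²/0.755² ≈ 20.285.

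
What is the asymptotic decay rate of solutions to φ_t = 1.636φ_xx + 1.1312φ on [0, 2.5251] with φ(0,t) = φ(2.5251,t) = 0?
Eigenvalues: λₙ = 1.636n²π²/2.5251² - 1.1312.
First three modes:
  n=1: λ₁ = 1.636π²/2.5251² - 1.1312 ≈ 1.401
  n=2: λ₂ = 6.544π²/2.5251² - 1.1312 ≈ 8.998
  n=3: λ₃ = 14.724π²/2.5251² - 1.1312 ≈ 21.66
Since 1.636π²/2.5251² ≈ 2.532 > 1.1312, all λₙ > 0.
The n=1 mode decays slowest → dominates as t → ∞.
Asymptotic: φ ~ c₁ sin(πx/2.5251) e^{-λ₁t} with decay rate λ₁ ≈ 1.401.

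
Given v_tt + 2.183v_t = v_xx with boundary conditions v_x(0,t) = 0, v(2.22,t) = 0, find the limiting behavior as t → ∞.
v → 0. Damping (γ=2.183) dissipates energy; oscillations decay exponentially.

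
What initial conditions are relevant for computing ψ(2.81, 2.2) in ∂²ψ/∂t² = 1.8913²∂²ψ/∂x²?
Domain of dependence: [-1.35086, 6.97086]. Signals travel at speed 1.8913, so data within |x - 2.81| ≤ 1.8913·2.2 = 4.16086 can reach the point.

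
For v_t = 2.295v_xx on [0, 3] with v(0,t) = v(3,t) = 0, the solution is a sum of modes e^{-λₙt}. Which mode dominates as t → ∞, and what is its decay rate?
Eigenvalues: λₙ = 2.295n²π²/3².
First three modes:
  n=1: λ₁ = 2.295π²/3² ≈ 2.517
  n=2: λ₂ = 9.18π²/3² ≈ 10.067 (4× faster decay)
  n=3: λ₃ = 20.655π²/3² ≈ 22.651 (9× faster decay)
As t → ∞, higher modes decay exponentially faster. The n=1 mode dominates: v ~ c₁ sin(πx/3) e^{-λ₁t}.
Decay rate: λ₁ = 2.295π²/3² ≈ 2.517.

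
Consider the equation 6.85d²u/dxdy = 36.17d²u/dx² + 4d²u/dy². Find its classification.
Rewriting in standard form: -36.17d²u/dx² + 6.85d²u/dxdy - 4d²u/dy² = 0. Elliptic. (A = -36.17, B = 6.85, C = -4 gives B² - 4AC = -531.7975.)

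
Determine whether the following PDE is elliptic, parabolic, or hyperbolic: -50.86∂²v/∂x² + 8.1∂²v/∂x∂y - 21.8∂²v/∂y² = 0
Coefficients: A = -50.86, B = 8.1, C = -21.8. B² - 4AC = -4369.382, which is negative, so the equation is elliptic.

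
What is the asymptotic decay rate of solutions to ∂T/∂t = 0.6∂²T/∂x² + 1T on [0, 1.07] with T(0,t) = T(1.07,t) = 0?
Eigenvalues: λₙ = 0.6n²π²/1.07² - 1.
First three modes:
  n=1: λ₁ = 0.6π²/1.07² - 1 ≈ 4.172
  n=2: λ₂ = 2.4π²/1.07² - 1 ≈ 19.689
  n=3: λ₃ = 5.4π²/1.07² - 1 ≈ 45.551
Since 0.6π²/1.07² ≈ 5.172 > 1, all λₙ > 0.
The n=1 mode decays slowest → dominates as t → ∞.
Asymptotic: T ~ c₁ sin(πx/1.07) e^{-λ₁t} with decay rate λ₁ ≈ 4.172.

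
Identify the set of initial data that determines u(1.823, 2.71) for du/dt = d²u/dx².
The entire real line. The heat equation has infinite propagation speed: any initial disturbance instantly affects all points (though exponentially small far away).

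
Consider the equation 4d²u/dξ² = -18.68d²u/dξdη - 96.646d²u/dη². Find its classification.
Rewriting in standard form: 4d²u/dξ² + 18.68d²u/dξdη + 96.646d²u/dη² = 0. Elliptic. (A = 4, B = 18.68, C = 96.646 gives B² - 4AC = -1197.3936.)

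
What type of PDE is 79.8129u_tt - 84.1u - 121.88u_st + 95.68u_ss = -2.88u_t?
Rewriting in standard form: 95.68u_ss - 121.88u_st + 79.8129u_tt + 2.88u_t - 84.1u = 0. With A = 95.68, B = -121.88, C = 79.8129, the discriminant is -15691.258688. This is an elliptic PDE.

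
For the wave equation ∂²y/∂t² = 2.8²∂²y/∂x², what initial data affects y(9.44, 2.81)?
Domain of dependence: [1.572, 17.308]. Signals travel at speed 2.8, so data within |x - 9.44| ≤ 2.8·2.81 = 7.868 can reach the point.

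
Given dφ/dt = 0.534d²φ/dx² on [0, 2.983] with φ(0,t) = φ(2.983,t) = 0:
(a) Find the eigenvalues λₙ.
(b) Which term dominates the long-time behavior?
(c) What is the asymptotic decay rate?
Eigenvalues: λₙ = 0.534n²π²/2.983².
First three modes:
  n=1: λ₁ = 0.534π²/2.983² ≈ 0.592
  n=2: λ₂ = 2.136π²/2.983² ≈ 2.369 (4× faster decay)
  n=3: λ₃ = 4.806π²/2.983² ≈ 5.331 (9× faster decay)
As t → ∞, higher modes decay exponentially faster. The n=1 mode dominates: φ ~ c₁ sin(πx/2.983) e^{-λ₁t}.
Decay rate: λ₁ = 0.534π²/2.983² ≈ 0.592.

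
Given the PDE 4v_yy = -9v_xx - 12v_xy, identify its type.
Rewriting in standard form: 9v_xx + 12v_xy + 4v_yy = 0. The second-order coefficients are A = 9, B = 12, C = 4. Since B² - 4AC = 0 = 0, this is a parabolic PDE.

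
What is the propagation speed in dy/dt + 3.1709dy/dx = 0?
Speed = 3.1709. Information travels along x - 3.1709t = const (rightward).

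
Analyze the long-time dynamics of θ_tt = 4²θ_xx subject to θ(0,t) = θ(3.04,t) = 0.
Long-time behavior: θ oscillates (no decay). Energy is conserved; the solution oscillates indefinitely as standing waves.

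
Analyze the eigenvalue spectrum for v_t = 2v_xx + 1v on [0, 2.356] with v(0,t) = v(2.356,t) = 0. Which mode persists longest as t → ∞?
Eigenvalues: λₙ = 2n²π²/2.356² - 1.
First three modes:
  n=1: λ₁ = 2π²/2.356² - 1 ≈ 2.556
  n=2: λ₂ = 8π²/2.356² - 1 ≈ 13.225
  n=3: λ₃ = 18π²/2.356² - 1 ≈ 31.005
Since 2π²/2.356² ≈ 3.556 > 1, all λₙ > 0.
The n=1 mode decays slowest → dominates as t → ∞.
Asymptotic: v ~ c₁ sin(πx/2.356) e^{-λ₁t} with decay rate λ₁ ≈ 2.556.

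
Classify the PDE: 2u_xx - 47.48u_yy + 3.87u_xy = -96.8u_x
Rewriting in standard form: 2u_xx + 3.87u_xy - 47.48u_yy + 96.8u_x = 0. A = 2, B = 3.87, C = -47.48. Discriminant B² - 4AC = 394.8169. Since 394.8169 > 0, hyperbolic.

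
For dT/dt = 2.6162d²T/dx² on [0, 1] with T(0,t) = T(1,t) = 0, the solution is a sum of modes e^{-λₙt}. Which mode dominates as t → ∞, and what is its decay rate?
Eigenvalues: λₙ = 2.6162n²π².
First three modes:
  n=1: λ₁ = 2.6162π² ≈ 25.821
  n=2: λ₂ = 10.4648π² ≈ 103.283 (4× faster decay)
  n=3: λ₃ = 23.5458π² ≈ 232.388 (9× faster decay)
As t → ∞, higher modes decay exponentially faster. The n=1 mode dominates: T ~ c₁ sin(πx) e^{-λ₁t}.
Decay rate: λ₁ = 2.6162π² ≈ 25.821.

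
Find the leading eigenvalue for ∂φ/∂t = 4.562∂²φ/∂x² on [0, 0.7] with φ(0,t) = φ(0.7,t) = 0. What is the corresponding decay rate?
Eigenvalues: λₙ = 4.562n²π²/0.7².
First three modes:
  n=1: λ₁ = 4.562π²/0.7² ≈ 91.888
  n=2: λ₂ = 18.248π²/0.7² ≈ 367.552 (4× faster decay)
  n=3: λ₃ = 41.058π²/0.7² ≈ 826.992 (9× faster decay)
As t → ∞, higher modes decay exponentially faster. The n=1 mode dominates: φ ~ c₁ sin(πx/0.7) e^{-λ₁t}.
Decay rate: λ₁ = 4.562π²/0.7² ≈ 91.888.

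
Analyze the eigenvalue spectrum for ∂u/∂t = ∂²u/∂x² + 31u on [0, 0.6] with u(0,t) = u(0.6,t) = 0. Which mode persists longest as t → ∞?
Eigenvalues: λₙ = n²π²/0.6² - 31.
First three modes:
  n=1: λ₁ = π²/0.6² - 31 ≈ -3.584
  n=2: λ₂ = 4π²/0.6² - 31 ≈ 78.662
  n=3: λ₃ = 9π²/0.6² - 31 ≈ 215.74
Since π²/0.6² ≈ 27.416 < 31, λ₁ < 0.
The n=1 mode grows fastest (−λₙ is largest for n=1) → dominates.
Asymptotic: u ~ c₁ sin(πx/0.6) e^{3.584t} (exponential growth at rate −λ₁ ≈ 3.584).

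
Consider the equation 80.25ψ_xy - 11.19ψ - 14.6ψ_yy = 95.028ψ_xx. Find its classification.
Rewriting in standard form: -95.028ψ_xx + 80.25ψ_xy - 14.6ψ_yy - 11.19ψ = 0. Hyperbolic. (A = -95.028, B = 80.25, C = -14.6 gives B² - 4AC = 890.4273.)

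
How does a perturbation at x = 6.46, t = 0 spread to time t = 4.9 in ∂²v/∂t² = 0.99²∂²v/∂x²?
Domain of influence: [1.609, 11.311]. Data at x = 6.46 spreads outward at speed 0.99.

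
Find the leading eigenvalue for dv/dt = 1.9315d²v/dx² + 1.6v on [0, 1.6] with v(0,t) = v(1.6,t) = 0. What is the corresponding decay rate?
Eigenvalues: λₙ = 1.9315n²π²/1.6² - 1.6.
First three modes:
  n=1: λ₁ = 1.9315π²/1.6² - 1.6 ≈ 5.847
  n=2: λ₂ = 7.726π²/1.6² - 1.6 ≈ 28.186
  n=3: λ₃ = 17.3835π²/1.6² - 1.6 ≈ 65.419
Since 1.9315π²/1.6² ≈ 7.447 > 1.6, all λₙ > 0.
The n=1 mode decays slowest → dominates as t → ∞.
Asymptotic: v ~ c₁ sin(πx/1.6) e^{-λ₁t} with decay rate λ₁ ≈ 5.847.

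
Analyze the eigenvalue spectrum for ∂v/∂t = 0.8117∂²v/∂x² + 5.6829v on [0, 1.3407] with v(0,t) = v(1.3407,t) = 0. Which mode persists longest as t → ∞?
Eigenvalues: λₙ = 0.8117n²π²/1.3407² - 5.6829.
First three modes:
  n=1: λ₁ = 0.8117π²/1.3407² - 5.6829 ≈ -1.226
  n=2: λ₂ = 3.2468π²/1.3407² - 5.6829 ≈ 12.145
  n=3: λ₃ = 7.3053π²/1.3407² - 5.6829 ≈ 34.429
Since 0.8117π²/1.3407² ≈ 4.457 < 5.6829, λ₁ < 0.
The n=1 mode grows fastest (−λₙ is largest for n=1) → dominates.
Asymptotic: v ~ c₁ sin(πx/1.3407) e^{1.226t} (exponential growth at rate −λ₁ ≈ 1.226).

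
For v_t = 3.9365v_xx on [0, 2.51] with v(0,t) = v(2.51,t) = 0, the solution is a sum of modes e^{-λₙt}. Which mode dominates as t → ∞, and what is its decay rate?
Eigenvalues: λₙ = 3.9365n²π²/2.51².
First three modes:
  n=1: λ₁ = 3.9365π²/2.51² ≈ 6.167
  n=2: λ₂ = 15.746π²/2.51² ≈ 24.667 (4× faster decay)
  n=3: λ₃ = 35.4285π²/2.51² ≈ 55.502 (9× faster decay)
As t → ∞, higher modes decay exponentially faster. The n=1 mode dominates: v ~ c₁ sin(πx/2.51) e^{-λ₁t}.
Decay rate: λ₁ = 3.9365π²/2.51² ≈ 6.167.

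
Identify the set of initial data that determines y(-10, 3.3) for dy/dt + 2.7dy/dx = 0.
A single point: x = -18.91. The characteristic through (-10, 3.3) is x - 2.7t = const, so x = -10 - 2.7·3.3 = -18.91.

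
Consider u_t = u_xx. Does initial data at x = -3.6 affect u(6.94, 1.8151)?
Yes, for any finite x. The heat equation has infinite propagation speed, so all initial data affects all points at any t > 0.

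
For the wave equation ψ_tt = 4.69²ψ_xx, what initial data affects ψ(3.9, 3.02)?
Domain of dependence: [-10.2638, 18.0638]. Signals travel at speed 4.69, so data within |x - 3.9| ≤ 4.69·3.02 = 14.1638 can reach the point.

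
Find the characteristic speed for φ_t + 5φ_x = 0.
Speed = 5. Information travels along x - 5t = const (rightward).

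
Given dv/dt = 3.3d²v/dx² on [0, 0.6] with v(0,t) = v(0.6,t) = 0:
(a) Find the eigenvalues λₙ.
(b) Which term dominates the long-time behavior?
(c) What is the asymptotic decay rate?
Eigenvalues: λₙ = 3.3n²π²/0.6².
First three modes:
  n=1: λ₁ = 3.3π²/0.6² ≈ 90.471
  n=2: λ₂ = 13.2π²/0.6² ≈ 361.885 (4× faster decay)
  n=3: λ₃ = 29.7π²/0.6² ≈ 814.242 (9× faster decay)
As t → ∞, higher modes decay exponentially faster. The n=1 mode dominates: v ~ c₁ sin(πx/0.6) e^{-λ₁t}.
Decay rate: λ₁ = 3.3π²/0.6² ≈ 90.471.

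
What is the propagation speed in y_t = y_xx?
Infinite. The heat equation is parabolic, not hyperbolic, so disturbances propagate instantly.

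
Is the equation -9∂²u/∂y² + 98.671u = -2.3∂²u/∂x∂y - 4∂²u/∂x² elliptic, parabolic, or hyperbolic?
Rewriting in standard form: 4∂²u/∂x² + 2.3∂²u/∂x∂y - 9∂²u/∂y² + 98.671u = 0. Computing B² - 4AC with A = 4, B = 2.3, C = -9: discriminant = 149.29 (positive). Answer: hyperbolic.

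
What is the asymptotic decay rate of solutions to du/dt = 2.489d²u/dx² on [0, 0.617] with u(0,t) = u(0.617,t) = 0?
Eigenvalues: λₙ = 2.489n²π²/0.617².
First three modes:
  n=1: λ₁ = 2.489π²/0.617² ≈ 64.529
  n=2: λ₂ = 9.956π²/0.617² ≈ 258.116 (4× faster decay)
  n=3: λ₃ = 22.401π²/0.617² ≈ 580.76 (9× faster decay)
As t → ∞, higher modes decay exponentially faster. The n=1 mode dominates: u ~ c₁ sin(πx/0.617) e^{-λ₁t}.
Decay rate: λ₁ = 2.489π²/0.617² ≈ 64.529.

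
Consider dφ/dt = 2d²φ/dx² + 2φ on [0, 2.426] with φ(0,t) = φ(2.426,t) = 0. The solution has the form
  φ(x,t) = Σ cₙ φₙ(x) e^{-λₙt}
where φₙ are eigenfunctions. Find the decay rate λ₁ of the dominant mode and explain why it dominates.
Eigenvalues: λₙ = 2n²π²/2.426² - 2.
First three modes:
  n=1: λ₁ = 2π²/2.426² - 2 ≈ 1.354
  n=2: λ₂ = 8π²/2.426² - 2 ≈ 11.416
  n=3: λ₃ = 18π²/2.426² - 2 ≈ 28.185
Since 2π²/2.426² ≈ 3.354 > 2, all λₙ > 0.
The n=1 mode decays slowest → dominates as t → ∞.
Asymptotic: φ ~ c₁ sin(πx/2.426) e^{-λ₁t} with decay rate λ₁ ≈ 1.354.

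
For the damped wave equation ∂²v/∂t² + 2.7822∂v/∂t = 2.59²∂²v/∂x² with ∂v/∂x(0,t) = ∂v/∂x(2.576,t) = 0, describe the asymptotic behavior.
v → constant (steady state). Damping (γ=2.7822) dissipates the nonconstant modes; with Neumann BCs the spatial average obeys M''+γM'=0 and tends to a finite limit.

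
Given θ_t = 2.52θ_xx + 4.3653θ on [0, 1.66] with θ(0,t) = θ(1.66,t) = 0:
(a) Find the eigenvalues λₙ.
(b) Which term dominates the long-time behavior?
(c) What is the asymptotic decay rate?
Eigenvalues: λₙ = 2.52n²π²/1.66² - 4.3653.
First three modes:
  n=1: λ₁ = 2.52π²/1.66² - 4.3653 ≈ 4.66
  n=2: λ₂ = 10.08π²/1.66² - 4.3653 ≈ 31.738
  n=3: λ₃ = 22.68π²/1.66² - 4.3653 ≈ 76.867
Since 2.52π²/1.66² ≈ 9.026 > 4.3653, all λₙ > 0.
The n=1 mode decays slowest → dominates as t → ∞.
Asymptotic: θ ~ c₁ sin(πx/1.66) e^{-λ₁t} with decay rate λ₁ ≈ 4.66.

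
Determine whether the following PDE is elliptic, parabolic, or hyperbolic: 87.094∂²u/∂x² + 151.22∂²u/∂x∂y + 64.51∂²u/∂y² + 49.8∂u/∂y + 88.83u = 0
Coefficients: A = 87.094, B = 151.22, C = 64.51. B² - 4AC = 393.75264, which is positive, so the equation is hyperbolic.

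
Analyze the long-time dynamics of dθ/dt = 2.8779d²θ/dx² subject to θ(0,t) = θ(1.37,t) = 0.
Long-time behavior: θ → 0. Heat diffuses out through both boundaries.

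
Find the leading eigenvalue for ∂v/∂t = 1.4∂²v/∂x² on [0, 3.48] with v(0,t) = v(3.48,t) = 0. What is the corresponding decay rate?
Eigenvalues: λₙ = 1.4n²π²/3.48².
First three modes:
  n=1: λ₁ = 1.4π²/3.48² ≈ 1.141
  n=2: λ₂ = 5.6π²/3.48² ≈ 4.564 (4× faster decay)
  n=3: λ₃ = 12.6π²/3.48² ≈ 10.269 (9× faster decay)
As t → ∞, higher modes decay exponentially faster. The n=1 mode dominates: v ~ c₁ sin(πx/3.48) e^{-λ₁t}.
Decay rate: λ₁ = 1.4π²/3.48² ≈ 1.141.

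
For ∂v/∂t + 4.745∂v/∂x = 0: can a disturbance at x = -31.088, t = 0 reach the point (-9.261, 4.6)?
Yes. The characteristic through (-9.261, 4.6) passes through x = -31.088.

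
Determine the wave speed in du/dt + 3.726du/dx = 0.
Speed = 3.726. Information travels along x - 3.726t = const (rightward).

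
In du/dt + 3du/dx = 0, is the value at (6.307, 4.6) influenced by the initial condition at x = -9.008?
No. Only data at x = -7.493 affects (6.307, 4.6). Advection has one-way propagation along characteristics.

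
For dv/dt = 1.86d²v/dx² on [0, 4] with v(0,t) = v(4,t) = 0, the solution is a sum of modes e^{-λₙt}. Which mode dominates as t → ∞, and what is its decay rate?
Eigenvalues: λₙ = 1.86n²π²/4².
First three modes:
  n=1: λ₁ = 1.86π²/4² ≈ 1.147
  n=2: λ₂ = 7.44π²/4² ≈ 4.589 (4× faster decay)
  n=3: λ₃ = 16.74π²/4² ≈ 10.326 (9× faster decay)
As t → ∞, higher modes decay exponentially faster. The n=1 mode dominates: v ~ c₁ sin(πx/4) e^{-λ₁t}.
Decay rate: λ₁ = 1.86π²/4² ≈ 1.147.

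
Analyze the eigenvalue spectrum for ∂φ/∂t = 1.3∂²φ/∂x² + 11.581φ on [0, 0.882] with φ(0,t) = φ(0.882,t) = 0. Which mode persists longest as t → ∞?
Eigenvalues: λₙ = 1.3n²π²/0.882² - 11.581.
First three modes:
  n=1: λ₁ = 1.3π²/0.882² - 11.581 ≈ 4.912
  n=2: λ₂ = 5.2π²/0.882² - 11.581 ≈ 54.392
  n=3: λ₃ = 11.7π²/0.882² - 11.581 ≈ 136.858
Since 1.3π²/0.882² ≈ 16.493 > 11.581, all λₙ > 0.
The n=1 mode decays slowest → dominates as t → ∞.
Asymptotic: φ ~ c₁ sin(πx/0.882) e^{-λ₁t} with decay rate λ₁ ≈ 4.912.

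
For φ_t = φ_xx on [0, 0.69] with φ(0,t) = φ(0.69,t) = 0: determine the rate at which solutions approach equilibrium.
Eigenvalues: λₙ = n²π²/0.69².
First three modes:
  n=1: λ₁ = π²/0.69² ≈ 20.73
  n=2: λ₂ = 4π²/0.69² ≈ 82.92 (4× faster decay)
  n=3: λ₃ = 9π²/0.69² ≈ 186.571 (9× faster decay)
As t → ∞, higher modes decay exponentially faster. The n=1 mode dominates: φ ~ c₁ sin(πx/0.69) e^{-λ₁t}.
Decay rate: λ₁ = π²/0.69² ≈ 20.73.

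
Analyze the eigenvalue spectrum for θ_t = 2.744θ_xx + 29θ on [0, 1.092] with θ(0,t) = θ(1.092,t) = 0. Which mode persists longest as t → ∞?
Eigenvalues: λₙ = 2.744n²π²/1.092² - 29.
First three modes:
  n=1: λ₁ = 2.744π²/1.092² - 29 ≈ -6.289
  n=2: λ₂ = 10.976π²/1.092² - 29 ≈ 61.844
  n=3: λ₃ = 24.696π²/1.092² - 29 ≈ 175.4
Since 2.744π²/1.092² ≈ 22.711 < 29, λ₁ < 0.
The n=1 mode grows fastest (−λₙ is largest for n=1) → dominates.
Asymptotic: θ ~ c₁ sin(πx/1.092) e^{6.289t} (exponential growth at rate −λ₁ ≈ 6.289).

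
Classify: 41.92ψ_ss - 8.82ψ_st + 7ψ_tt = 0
Elliptic (discriminant = -1095.9676).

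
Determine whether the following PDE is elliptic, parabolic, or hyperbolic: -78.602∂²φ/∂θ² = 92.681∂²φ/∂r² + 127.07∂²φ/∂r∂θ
Rewriting in standard form: -92.681∂²φ/∂r² - 127.07∂²φ/∂r∂θ - 78.602∂²φ/∂θ² = 0. Coefficients: A = -92.681, B = -127.07, C = -78.602. B² - 4AC = -12992.862948, which is negative, so the equation is elliptic.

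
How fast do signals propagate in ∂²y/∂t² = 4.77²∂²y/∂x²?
Speed = 4.77. Information travels along characteristics x = x₀ ± 4.77t.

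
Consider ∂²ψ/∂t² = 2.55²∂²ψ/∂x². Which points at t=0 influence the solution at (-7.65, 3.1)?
Domain of dependence: [-15.555, 0.255]. Signals travel at speed 2.55, so data within |x - -7.65| ≤ 2.55·3.1 = 7.905 can reach the point.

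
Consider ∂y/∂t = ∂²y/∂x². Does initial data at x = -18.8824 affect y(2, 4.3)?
Yes, for any finite x. The heat equation has infinite propagation speed, so all initial data affects all points at any t > 0.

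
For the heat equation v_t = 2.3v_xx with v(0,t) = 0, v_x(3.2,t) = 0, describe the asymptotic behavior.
v → 0. Heat escapes through the Dirichlet boundary.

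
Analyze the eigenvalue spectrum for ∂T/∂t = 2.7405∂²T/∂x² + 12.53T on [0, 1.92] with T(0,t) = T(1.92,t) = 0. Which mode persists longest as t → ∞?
Eigenvalues: λₙ = 2.7405n²π²/1.92² - 12.53.
First three modes:
  n=1: λ₁ = 2.7405π²/1.92² - 12.53 ≈ -5.193
  n=2: λ₂ = 10.962π²/1.92² - 12.53 ≈ 16.819
  n=3: λ₃ = 24.6645π²/1.92² - 12.53 ≈ 53.504
Since 2.7405π²/1.92² ≈ 7.337 < 12.53, λ₁ < 0.
The n=1 mode grows fastest (−λₙ is largest for n=1) → dominates.
Asymptotic: T ~ c₁ sin(πx/1.92) e^{5.193t} (exponential growth at rate −λ₁ ≈ 5.193).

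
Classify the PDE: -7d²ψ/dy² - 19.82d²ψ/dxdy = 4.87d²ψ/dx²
Rewriting in standard form: -4.87d²ψ/dx² - 19.82d²ψ/dxdy - 7d²ψ/dy² = 0. A = -4.87, B = -19.82, C = -7. Discriminant B² - 4AC = 256.4724. Since 256.4724 > 0, hyperbolic.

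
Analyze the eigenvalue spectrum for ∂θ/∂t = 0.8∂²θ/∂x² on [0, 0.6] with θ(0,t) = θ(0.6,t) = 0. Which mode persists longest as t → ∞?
Eigenvalues: λₙ = 0.8n²π²/0.6².
First three modes:
  n=1: λ₁ = 0.8π²/0.6² ≈ 21.932
  n=2: λ₂ = 3.2π²/0.6² ≈ 87.73 (4× faster decay)
  n=3: λ₃ = 7.2π²/0.6² ≈ 197.392 (9× faster decay)
As t → ∞, higher modes decay exponentially faster. The n=1 mode dominates: θ ~ c₁ sin(πx/0.6) e^{-λ₁t}.
Decay rate: λ₁ = 0.8π²/0.6² ≈ 21.932.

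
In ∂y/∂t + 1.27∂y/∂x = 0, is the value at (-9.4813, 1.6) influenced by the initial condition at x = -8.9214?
No. Only data at x = -11.5133 affects (-9.4813, 1.6). Advection has one-way propagation along characteristics.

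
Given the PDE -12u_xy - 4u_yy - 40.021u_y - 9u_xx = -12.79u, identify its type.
Rewriting in standard form: -9u_xx - 12u_xy - 4u_yy - 40.021u_y + 12.79u = 0. The second-order coefficients are A = -9, B = -12, C = -4. Since B² - 4AC = 0 = 0, this is a parabolic PDE.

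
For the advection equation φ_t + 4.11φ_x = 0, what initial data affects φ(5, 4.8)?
A single point: x = -14.728. The characteristic through (5, 4.8) is x - 4.11t = const, so x = 5 - 4.11·4.8 = -14.728.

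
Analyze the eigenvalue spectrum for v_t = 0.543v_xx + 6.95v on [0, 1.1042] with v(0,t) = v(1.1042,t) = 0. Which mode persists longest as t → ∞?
Eigenvalues: λₙ = 0.543n²π²/1.1042² - 6.95.
First three modes:
  n=1: λ₁ = 0.543π²/1.1042² - 6.95 ≈ -2.555
  n=2: λ₂ = 2.172π²/1.1042² - 6.95 ≈ 10.632
  n=3: λ₃ = 4.887π²/1.1042² - 6.95 ≈ 32.609
Since 0.543π²/1.1042² ≈ 4.395 < 6.95, λ₁ < 0.
The n=1 mode grows fastest (−λₙ is largest for n=1) → dominates.
Asymptotic: v ~ c₁ sin(πx/1.1042) e^{2.555t} (exponential growth at rate −λ₁ ≈ 2.555).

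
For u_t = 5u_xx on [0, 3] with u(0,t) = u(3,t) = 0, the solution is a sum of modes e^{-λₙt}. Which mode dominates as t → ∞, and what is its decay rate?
Eigenvalues: λₙ = 5n²π²/3².
First three modes:
  n=1: λ₁ = 5π²/3² ≈ 5.483
  n=2: λ₂ = 20π²/3² ≈ 21.932 (4× faster decay)
  n=3: λ₃ = 45π²/3² ≈ 49.348 (9× faster decay)
As t → ∞, higher modes decay exponentially faster. The n=1 mode dominates: u ~ c₁ sin(πx/3) e^{-λ₁t}.
Decay rate: λ₁ = 5π²/3² ≈ 5.483.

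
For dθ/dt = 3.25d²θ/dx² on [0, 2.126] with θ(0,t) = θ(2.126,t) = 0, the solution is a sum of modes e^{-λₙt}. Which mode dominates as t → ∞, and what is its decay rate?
Eigenvalues: λₙ = 3.25n²π²/2.126².
First three modes:
  n=1: λ₁ = 3.25π²/2.126² ≈ 7.097
  n=2: λ₂ = 13π²/2.126² ≈ 28.387 (4× faster decay)
  n=3: λ₃ = 29.25π²/2.126² ≈ 63.87 (9× faster decay)
As t → ∞, higher modes decay exponentially faster. The n=1 mode dominates: θ ~ c₁ sin(πx/2.126) e^{-λ₁t}.
Decay rate: λ₁ = 3.25π²/2.126² ≈ 7.097.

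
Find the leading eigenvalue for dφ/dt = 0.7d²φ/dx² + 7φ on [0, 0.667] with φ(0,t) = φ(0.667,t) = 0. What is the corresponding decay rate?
Eigenvalues: λₙ = 0.7n²π²/0.667² - 7.
First three modes:
  n=1: λ₁ = 0.7π²/0.667² - 7 ≈ 8.529
  n=2: λ₂ = 2.8π²/0.667² - 7 ≈ 55.116
  n=3: λ₃ = 6.3π²/0.667² - 7 ≈ 132.762
Since 0.7π²/0.667² ≈ 15.529 > 7, all λₙ > 0.
The n=1 mode decays slowest → dominates as t → ∞.
Asymptotic: φ ~ c₁ sin(πx/0.667) e^{-λ₁t} with decay rate λ₁ ≈ 8.529.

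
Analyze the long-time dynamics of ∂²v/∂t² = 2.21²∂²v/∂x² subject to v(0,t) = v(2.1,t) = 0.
Long-time behavior: v oscillates (no decay). Energy is conserved; the solution oscillates indefinitely as standing waves.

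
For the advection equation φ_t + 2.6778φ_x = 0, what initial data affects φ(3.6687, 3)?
A single point: x = -4.3647. The characteristic through (3.6687, 3) is x - 2.6778t = const, so x = 3.6687 - 2.6778·3 = -4.3647.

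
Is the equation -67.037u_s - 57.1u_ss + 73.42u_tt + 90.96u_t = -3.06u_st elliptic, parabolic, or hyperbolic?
Rewriting in standard form: -57.1u_ss + 3.06u_st + 73.42u_tt - 67.037u_s + 90.96u_t = 0. Computing B² - 4AC with A = -57.1, B = 3.06, C = 73.42: discriminant = 16778.4916 (positive). Answer: hyperbolic.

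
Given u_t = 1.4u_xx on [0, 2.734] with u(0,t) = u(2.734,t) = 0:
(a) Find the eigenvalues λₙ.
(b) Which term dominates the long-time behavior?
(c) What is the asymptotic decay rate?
Eigenvalues: λₙ = 1.4n²π²/2.734².
First three modes:
  n=1: λ₁ = 1.4π²/2.734² ≈ 1.849
  n=2: λ₂ = 5.6π²/2.734² ≈ 7.394 (4× faster decay)
  n=3: λ₃ = 12.6π²/2.734² ≈ 16.637 (9× faster decay)
As t → ∞, higher modes decay exponentially faster. The n=1 mode dominates: u ~ c₁ sin(πx/2.734) e^{-λ₁t}.
Decay rate: λ₁ = 1.4π²/2.734² ≈ 1.849.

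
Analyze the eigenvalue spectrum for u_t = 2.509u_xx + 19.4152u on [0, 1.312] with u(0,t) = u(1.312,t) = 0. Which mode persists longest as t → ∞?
Eigenvalues: λₙ = 2.509n²π²/1.312² - 19.4152.
First three modes:
  n=1: λ₁ = 2.509π²/1.312² - 19.4152 ≈ -5.029
  n=2: λ₂ = 10.036π²/1.312² - 19.4152 ≈ 38.128
  n=3: λ₃ = 22.581π²/1.312² - 19.4152 ≈ 110.057
Since 2.509π²/1.312² ≈ 14.386 < 19.4152, λ₁ < 0.
The n=1 mode grows fastest (−λₙ is largest for n=1) → dominates.
Asymptotic: u ~ c₁ sin(πx/1.312) e^{5.029t} (exponential growth at rate −λ₁ ≈ 5.029).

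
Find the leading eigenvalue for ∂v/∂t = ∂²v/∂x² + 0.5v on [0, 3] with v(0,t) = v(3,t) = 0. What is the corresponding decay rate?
Eigenvalues: λₙ = n²π²/3² - 0.5.
First three modes:
  n=1: λ₁ = π²/3² - 0.5 ≈ 0.597
  n=2: λ₂ = 4π²/3² - 0.5 ≈ 3.886
  n=3: λ₃ = 9π²/3² - 0.5 ≈ 9.37
Since π²/3² ≈ 1.097 > 0.5, all λₙ > 0.
The n=1 mode decays slowest → dominates as t → ∞.
Asymptotic: v ~ c₁ sin(πx/3) e^{-λ₁t} with decay rate λ₁ ≈ 0.597.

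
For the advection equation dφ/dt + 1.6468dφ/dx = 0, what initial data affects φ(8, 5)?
A single point: x = -0.234. The characteristic through (8, 5) is x - 1.6468t = const, so x = 8 - 1.6468·5 = -0.234.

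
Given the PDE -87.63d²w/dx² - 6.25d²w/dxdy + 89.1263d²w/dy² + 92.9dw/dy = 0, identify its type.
The second-order coefficients are A = -87.63, B = -6.25, C = 89.1263. Since B² - 4AC = 31279.613176 > 0, this is a hyperbolic PDE.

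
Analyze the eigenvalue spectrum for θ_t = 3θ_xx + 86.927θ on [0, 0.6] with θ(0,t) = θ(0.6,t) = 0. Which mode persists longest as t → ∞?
Eigenvalues: λₙ = 3n²π²/0.6² - 86.927.
First three modes:
  n=1: λ₁ = 3π²/0.6² - 86.927 ≈ -4.68
  n=2: λ₂ = 12π²/0.6² - 86.927 ≈ 242.06
  n=3: λ₃ = 27π²/0.6² - 86.927 ≈ 653.293
Since 3π²/0.6² ≈ 82.247 < 86.927, λ₁ < 0.
The n=1 mode grows fastest (−λₙ is largest for n=1) → dominates.
Asymptotic: θ ~ c₁ sin(πx/0.6) e^{4.68t} (exponential growth at rate −λ₁ ≈ 4.68).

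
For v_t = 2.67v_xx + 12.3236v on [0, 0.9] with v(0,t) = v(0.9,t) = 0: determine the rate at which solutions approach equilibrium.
Eigenvalues: λₙ = 2.67n²π²/0.9² - 12.3236.
First three modes:
  n=1: λ₁ = 2.67π²/0.9² - 12.3236 ≈ 20.21
  n=2: λ₂ = 10.68π²/0.9² - 12.3236 ≈ 117.809
  n=3: λ₃ = 24.03π²/0.9² - 12.3236 ≈ 280.475
Since 2.67π²/0.9² ≈ 32.533 > 12.3236, all λₙ > 0.
The n=1 mode decays slowest → dominates as t → ∞.
Asymptotic: v ~ c₁ sin(πx/0.9) e^{-λ₁t} with decay rate λ₁ ≈ 20.21.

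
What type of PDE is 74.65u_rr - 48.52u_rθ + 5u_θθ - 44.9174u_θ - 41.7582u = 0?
With A = 74.65, B = -48.52, C = 5, the discriminant is 861.1904. This is a hyperbolic PDE.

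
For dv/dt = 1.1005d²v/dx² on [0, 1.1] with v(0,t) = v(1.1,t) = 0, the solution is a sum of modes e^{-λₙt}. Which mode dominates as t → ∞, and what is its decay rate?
Eigenvalues: λₙ = 1.1005n²π²/1.1².
First three modes:
  n=1: λ₁ = 1.1005π²/1.1² ≈ 8.976
  n=2: λ₂ = 4.402π²/1.1² ≈ 35.906 (4× faster decay)
  n=3: λ₃ = 9.9045π²/1.1² ≈ 80.788 (9× faster decay)
As t → ∞, higher modes decay exponentially faster. The n=1 mode dominates: v ~ c₁ sin(πx/1.1) e^{-λ₁t}.
Decay rate: λ₁ = 1.1005π²/1.1² ≈ 8.976.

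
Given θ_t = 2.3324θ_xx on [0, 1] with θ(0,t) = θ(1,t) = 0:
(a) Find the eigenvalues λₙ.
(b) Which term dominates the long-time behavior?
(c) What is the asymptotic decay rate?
Eigenvalues: λₙ = 2.3324n²π².
First three modes:
  n=1: λ₁ = 2.3324π² ≈ 23.02
  n=2: λ₂ = 9.3296π² ≈ 92.079 (4× faster decay)
  n=3: λ₃ = 20.9916π² ≈ 207.179 (9× faster decay)
As t → ∞, higher modes decay exponentially faster. The n=1 mode dominates: θ ~ c₁ sin(πx) e^{-λ₁t}.
Decay rate: λ₁ = 2.3324π² ≈ 23.02.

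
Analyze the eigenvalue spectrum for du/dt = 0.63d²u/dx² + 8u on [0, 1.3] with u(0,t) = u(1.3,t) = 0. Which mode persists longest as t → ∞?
Eigenvalues: λₙ = 0.63n²π²/1.3² - 8.
First three modes:
  n=1: λ₁ = 0.63π²/1.3² - 8 ≈ -4.321
  n=2: λ₂ = 2.52π²/1.3² - 8 ≈ 6.717
  n=3: λ₃ = 5.67π²/1.3² - 8 ≈ 25.113
Since 0.63π²/1.3² ≈ 3.679 < 8, λ₁ < 0.
The n=1 mode grows fastest (−λₙ is largest for n=1) → dominates.
Asymptotic: u ~ c₁ sin(πx/1.3) e^{4.321t} (exponential growth at rate −λ₁ ≈ 4.321).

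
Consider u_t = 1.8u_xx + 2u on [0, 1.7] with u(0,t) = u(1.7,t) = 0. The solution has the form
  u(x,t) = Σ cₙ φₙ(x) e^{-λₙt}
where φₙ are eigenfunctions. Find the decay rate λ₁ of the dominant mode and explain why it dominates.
Eigenvalues: λₙ = 1.8n²π²/1.7² - 2.
First three modes:
  n=1: λ₁ = 1.8π²/1.7² - 2 ≈ 4.147
  n=2: λ₂ = 7.2π²/1.7² - 2 ≈ 22.589
  n=3: λ₃ = 16.2π²/1.7² - 2 ≈ 53.324
Since 1.8π²/1.7² ≈ 6.147 > 2, all λₙ > 0.
The n=1 mode decays slowest → dominates as t → ∞.
Asymptotic: u ~ c₁ sin(πx/1.7) e^{-λ₁t} with decay rate λ₁ ≈ 4.147.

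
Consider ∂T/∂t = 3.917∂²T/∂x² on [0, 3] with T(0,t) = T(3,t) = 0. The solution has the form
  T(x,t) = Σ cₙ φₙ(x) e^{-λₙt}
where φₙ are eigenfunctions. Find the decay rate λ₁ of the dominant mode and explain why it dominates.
Eigenvalues: λₙ = 3.917n²π²/3².
First three modes:
  n=1: λ₁ = 3.917π²/3² ≈ 4.295
  n=2: λ₂ = 15.668π²/3² ≈ 17.182 (4× faster decay)
  n=3: λ₃ = 35.253π²/3² ≈ 38.659 (9× faster decay)
As t → ∞, higher modes decay exponentially faster. The n=1 mode dominates: T ~ c₁ sin(πx/3) e^{-λ₁t}.
Decay rate: λ₁ = 3.917π²/3² ≈ 4.295.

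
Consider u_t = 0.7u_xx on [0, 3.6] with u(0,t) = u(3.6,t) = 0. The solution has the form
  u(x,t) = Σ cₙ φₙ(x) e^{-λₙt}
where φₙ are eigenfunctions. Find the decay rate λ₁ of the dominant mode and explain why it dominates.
Eigenvalues: λₙ = 0.7n²π²/3.6².
First three modes:
  n=1: λ₁ = 0.7π²/3.6² ≈ 0.533
  n=2: λ₂ = 2.8π²/3.6² ≈ 2.132 (4× faster decay)
  n=3: λ₃ = 6.3π²/3.6² ≈ 4.798 (9× faster decay)
As t → ∞, higher modes decay exponentially faster. The n=1 mode dominates: u ~ c₁ sin(πx/3.6) e^{-λ₁t}.
Decay rate: λ₁ = 0.7π²/3.6² ≈ 0.533.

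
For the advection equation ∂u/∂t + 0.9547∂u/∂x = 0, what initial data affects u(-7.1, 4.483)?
A single point: x = -11.3799201. The characteristic through (-7.1, 4.483) is x - 0.9547t = const, so x = -7.1 - 0.9547·4.483 = -11.3799201.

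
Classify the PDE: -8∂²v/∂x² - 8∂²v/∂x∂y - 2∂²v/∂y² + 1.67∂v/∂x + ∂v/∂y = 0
A = -8, B = -8, C = -2. Discriminant B² - 4AC = 0. Since 0 = 0, parabolic.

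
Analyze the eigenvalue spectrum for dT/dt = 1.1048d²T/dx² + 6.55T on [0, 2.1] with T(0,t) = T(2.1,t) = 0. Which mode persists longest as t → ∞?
Eigenvalues: λₙ = 1.1048n²π²/2.1² - 6.55.
First three modes:
  n=1: λ₁ = 1.1048π²/2.1² - 6.55 ≈ -4.077
  n=2: λ₂ = 4.4192π²/2.1² - 6.55 ≈ 3.34
  n=3: λ₃ = 9.9432π²/2.1² - 6.55 ≈ 15.703
Since 1.1048π²/2.1² ≈ 2.473 < 6.55, λ₁ < 0.
The n=1 mode grows fastest (−λₙ is largest for n=1) → dominates.
Asymptotic: T ~ c₁ sin(πx/2.1) e^{4.077t} (exponential growth at rate −λ₁ ≈ 4.077).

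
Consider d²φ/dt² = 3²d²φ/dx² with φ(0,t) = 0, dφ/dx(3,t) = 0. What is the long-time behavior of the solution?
As t → ∞, φ oscillates (no decay). Energy is conserved; the solution oscillates indefinitely as standing waves.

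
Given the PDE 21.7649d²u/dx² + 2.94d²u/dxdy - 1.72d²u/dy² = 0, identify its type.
The second-order coefficients are A = 21.7649, B = 2.94, C = -1.72. Since B² - 4AC = 158.386112 > 0, this is a hyperbolic PDE.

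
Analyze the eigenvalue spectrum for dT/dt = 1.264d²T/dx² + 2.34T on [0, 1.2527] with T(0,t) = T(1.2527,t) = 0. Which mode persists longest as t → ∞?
Eigenvalues: λₙ = 1.264n²π²/1.2527² - 2.34.
First three modes:
  n=1: λ₁ = 1.264π²/1.2527² - 2.34 ≈ 5.61
  n=2: λ₂ = 5.056π²/1.2527² - 2.34 ≈ 29.459
  n=3: λ₃ = 11.376π²/1.2527² - 2.34 ≈ 69.208
Since 1.264π²/1.2527² ≈ 7.95 > 2.34, all λₙ > 0.
The n=1 mode decays slowest → dominates as t → ∞.
Asymptotic: T ~ c₁ sin(πx/1.2527) e^{-λ₁t} with decay rate λ₁ ≈ 5.61.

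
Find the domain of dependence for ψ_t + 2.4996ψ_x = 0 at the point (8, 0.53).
A single point: x = 6.675212. The characteristic through (8, 0.53) is x - 2.4996t = const, so x = 8 - 2.4996·0.53 = 6.675212.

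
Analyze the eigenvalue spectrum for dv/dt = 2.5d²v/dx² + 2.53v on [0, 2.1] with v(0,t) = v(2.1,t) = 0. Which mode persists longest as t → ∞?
Eigenvalues: λₙ = 2.5n²π²/2.1² - 2.53.
First three modes:
  n=1: λ₁ = 2.5π²/2.1² - 2.53 ≈ 3.065
  n=2: λ₂ = 10π²/2.1² - 2.53 ≈ 19.85
  n=3: λ₃ = 22.5π²/2.1² - 2.53 ≈ 47.825
Since 2.5π²/2.1² ≈ 5.595 > 2.53, all λₙ > 0.
The n=1 mode decays slowest → dominates as t → ∞.
Asymptotic: v ~ c₁ sin(πx/2.1) e^{-λ₁t} with decay rate λ₁ ≈ 3.065.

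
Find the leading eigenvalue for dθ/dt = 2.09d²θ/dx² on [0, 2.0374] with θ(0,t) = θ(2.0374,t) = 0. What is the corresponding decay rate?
Eigenvalues: λₙ = 2.09n²π²/2.0374².
First three modes:
  n=1: λ₁ = 2.09π²/2.0374² ≈ 4.969
  n=2: λ₂ = 8.36π²/2.0374² ≈ 19.877 (4× faster decay)
  n=3: λ₃ = 18.81π²/2.0374² ≈ 44.724 (9× faster decay)
As t → ∞, higher modes decay exponentially faster. The n=1 mode dominates: θ ~ c₁ sin(πx/2.0374) e^{-λ₁t}.
Decay rate: λ₁ = 2.09π²/2.0374² ≈ 4.969.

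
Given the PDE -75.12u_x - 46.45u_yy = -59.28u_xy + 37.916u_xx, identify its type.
Rewriting in standard form: -37.916u_xx + 59.28u_xy - 46.45u_yy - 75.12u_x = 0. The second-order coefficients are A = -37.916, B = 59.28, C = -46.45. Since B² - 4AC = -3530.6744 < 0, this is an elliptic PDE.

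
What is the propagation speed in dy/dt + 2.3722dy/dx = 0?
Speed = 2.3722. Information travels along x - 2.3722t = const (rightward).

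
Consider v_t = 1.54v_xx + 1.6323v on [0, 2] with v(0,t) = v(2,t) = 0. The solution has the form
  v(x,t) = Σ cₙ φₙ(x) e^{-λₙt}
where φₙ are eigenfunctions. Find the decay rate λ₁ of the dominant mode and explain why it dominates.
Eigenvalues: λₙ = 1.54n²π²/2² - 1.6323.
First three modes:
  n=1: λ₁ = 1.54π²/2² - 1.6323 ≈ 2.167
  n=2: λ₂ = 6.16π²/2² - 1.6323 ≈ 13.567
  n=3: λ₃ = 13.86π²/2² - 1.6323 ≈ 32.566
Since 1.54π²/2² ≈ 3.8 > 1.6323, all λₙ > 0.
The n=1 mode decays slowest → dominates as t → ∞.
Asymptotic: v ~ c₁ sin(πx/2) e^{-λ₁t} with decay rate λ₁ ≈ 2.167.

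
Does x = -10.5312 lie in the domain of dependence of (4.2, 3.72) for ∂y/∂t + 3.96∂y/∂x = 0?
Yes. The characteristic through (4.2, 3.72) passes through x = -10.5312.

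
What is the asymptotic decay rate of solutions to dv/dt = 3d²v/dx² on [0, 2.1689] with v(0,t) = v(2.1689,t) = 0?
Eigenvalues: λₙ = 3n²π²/2.1689².
First three modes:
  n=1: λ₁ = 3π²/2.1689² ≈ 6.294
  n=2: λ₂ = 12π²/2.1689² ≈ 25.177 (4× faster decay)
  n=3: λ₃ = 27π²/2.1689² ≈ 56.648 (9× faster decay)
As t → ∞, higher modes decay exponentially faster. The n=1 mode dominates: v ~ c₁ sin(πx/2.1689) e^{-λ₁t}.
Decay rate: λ₁ = 3π²/2.1689² ≈ 6.294.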